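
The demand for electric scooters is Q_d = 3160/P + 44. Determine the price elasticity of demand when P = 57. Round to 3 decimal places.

-0.558

At P = 57, Q_d = 99.4386.
dQ_d/dP = −3160/P² = −0.9726.
Point elasticity E = (dQ_d/dP)·(P/Q_d) = -0.9726 × 57/99.4386 ≈ -0.558.
|E| < 1, so demand is inelastic at this price.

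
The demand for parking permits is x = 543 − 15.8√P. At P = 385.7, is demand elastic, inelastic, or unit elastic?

At P = 385.7, x = 232.6999.
dx/dP = −15.8/(2√P) = −15.8/(2·19.6392).
Point elasticity E = (dx/dP)·(P/x) = -0.4023 × 385.7/232.6999 ≈ -0.667.
|E| ≈ 0.667 < 1, so demand is inelastic.

inelastic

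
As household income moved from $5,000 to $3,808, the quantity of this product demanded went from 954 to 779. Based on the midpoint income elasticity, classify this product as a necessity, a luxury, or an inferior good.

necessity

%ΔQ = (779 − 954)/[(954+779)/2] = -175/866.5 ≈ -0.2020.
%ΔI = (3,808 − 5,000)/[(5,000+3,808)/2] = -1192/4404 ≈ -0.2707.
E_I = %ΔQ/%ΔI ≈ 0.746.
E_I ∈ (0,1): normal good (necessity).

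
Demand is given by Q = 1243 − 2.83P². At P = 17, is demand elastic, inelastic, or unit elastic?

At P = 17, Q = 425.13.
dQ/dP = −2·2.83·P = −96.22.
Point elasticity E = (dQ/dP)·(P/Q) = -96.22 × 17/425.13 ≈ -3.848.
|E| ≈ 3.848 > 1, so demand is elastic.

elastic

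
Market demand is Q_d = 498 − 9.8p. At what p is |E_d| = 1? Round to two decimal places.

25.41

For linear demand Q_d = a − bp, E = −bp/(a − bp). |E| = 1 ⇒ bp = a − bp ⇒ p = a/(2b).
p = 498/(2·9.8) ≈ 25.41.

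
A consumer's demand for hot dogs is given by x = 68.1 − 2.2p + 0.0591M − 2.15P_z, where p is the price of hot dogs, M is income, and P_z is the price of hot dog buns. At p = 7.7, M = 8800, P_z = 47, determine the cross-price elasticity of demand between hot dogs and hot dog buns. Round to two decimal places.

-0.21

Substituting, x = 68.1 − 2.2(7.7) + 0.0591(8800) − 2.15(47) = 68.1 − 16.94 + 520.08 − 101.05 = 470.19.
∂x/∂P_z = −2.15, so E_xy = -2.15·(47/470.19) ≈ -0.21.
E_xy < 0: the goods are complements.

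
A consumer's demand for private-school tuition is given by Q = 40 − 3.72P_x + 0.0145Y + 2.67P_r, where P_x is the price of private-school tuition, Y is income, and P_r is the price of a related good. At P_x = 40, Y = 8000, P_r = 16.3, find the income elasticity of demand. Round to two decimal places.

At the given point, Q = 40 − 3.72(40) + 0.0145(8000) + 2.67(16.3) = 40 − 148.8 + 116 + 43.521 = 50.721.
∂Q/∂Y = +0.0145, so E_I = 0.0145·(8000/50.721) ≈ 2.29.
E_I > 1: normal good (luxury).

2.29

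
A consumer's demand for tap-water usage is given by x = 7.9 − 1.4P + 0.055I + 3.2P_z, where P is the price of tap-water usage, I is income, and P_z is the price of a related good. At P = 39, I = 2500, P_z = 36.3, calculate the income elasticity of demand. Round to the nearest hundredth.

0.66

At the given point, x = 7.9 − 1.4(39) + 0.055(2500) + 3.2(36.3) = 7.9 − 54.6 + 137.5 + 116.16 = 206.96.
∂x/∂I = +0.055, so E_I = 0.055·(2500/206.96) ≈ 0.66.
E_I ∈ (0,1): normal good (necessity).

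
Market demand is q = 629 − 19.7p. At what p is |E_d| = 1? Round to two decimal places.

15.96

For linear demand q = a − bp, E = −bp/(a − bp). |E| = 1 ⇒ bp = a − bp ⇒ p = a/(2b).
p = 629/(2·19.7) ≈ 15.96.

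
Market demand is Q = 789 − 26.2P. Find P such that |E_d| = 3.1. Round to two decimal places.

22.77

Set −bP/(a − bP) = −3.1 ⇒ bP = 3.1(a − bP) ⇒ bP(1+3.1) = 3.1·a.
P = 3.1·789/(26.2·4.1) ≈ 22.77.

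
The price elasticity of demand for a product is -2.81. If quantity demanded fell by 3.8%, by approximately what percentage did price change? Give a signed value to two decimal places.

%ΔQ ≈ E × %ΔP ⇒ %ΔP = %ΔQ / E = (-3.8%)/(-2.81) ≈ 1.35%.

1.35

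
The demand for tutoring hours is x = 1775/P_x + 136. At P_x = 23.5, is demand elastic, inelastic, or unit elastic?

inelastic

At P_x = 23.5, x = 211.5319.
dx/dP_x = −1775/P_x² = −3.2141.
Point elasticity E = (dx/dP_x)·(P_x/x) = -3.2141 × 23.5/211.5319 ≈ -0.357.
|E| ≈ 0.357 < 1, so demand is inelastic.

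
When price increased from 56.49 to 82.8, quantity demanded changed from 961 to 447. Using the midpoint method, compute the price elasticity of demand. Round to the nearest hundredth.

%ΔQ = (447 − 961)/[(961 + 447)/2] = -514/704 ≈ -0.7301.
%ΔP = (82.8 − 56.49)/[(56.49 + 82.8)/2] = 26.31/69.645 ≈ 0.3778.
Arc elasticity E = %ΔQ/%ΔP ≈ -0.7301/0.3778 ≈ -1.93.
|E| > 1: demand is elastic over this range.

-1.93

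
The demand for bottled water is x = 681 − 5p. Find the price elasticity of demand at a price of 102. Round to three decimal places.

-2.982

At p = 102, x = 171.
dx/dp = −5.
Point elasticity E = (dx/dp)·(p/x) = -5 × 102/171 ≈ -2.982.
|E| > 1, so demand is elastic at this price.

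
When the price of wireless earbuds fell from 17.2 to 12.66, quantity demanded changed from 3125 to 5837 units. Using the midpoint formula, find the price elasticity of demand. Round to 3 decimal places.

-1.990

%ΔQ = (5837 − 3125)/[(3125 + 5837)/2] = 2712/4481 ≈ 0.6052.
%ΔP = (12.66 − 17.2)/[(17.2 + 12.66)/2] = -4.54/14.93 ≈ -0.3041.
Arc elasticity E = %ΔQ/%ΔP ≈ 0.6052/-0.3041 ≈ -1.990.
|E| > 1: demand is elastic over this range.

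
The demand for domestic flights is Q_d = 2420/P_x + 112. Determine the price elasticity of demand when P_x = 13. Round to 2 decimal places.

At P_x = 13, Q_d = 298.1538.
dQ_d/dP_x = −2420/P_x² = −14.3195.
Point elasticity E = (dQ_d/dP_x)·(P_x/Q_d) = -14.3195 × 13/298.1538 ≈ -0.62.
|E| < 1, so demand is inelastic at this price.

-0.62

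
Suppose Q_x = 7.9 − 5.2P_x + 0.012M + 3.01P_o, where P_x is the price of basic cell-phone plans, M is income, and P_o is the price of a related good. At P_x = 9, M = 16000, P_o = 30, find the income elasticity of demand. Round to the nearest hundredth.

Q_x = 7.9 − 5.2(9) + 0.012(16000) + 3.01(30) = 7.9 − 46.8 + 192 + 90.3 = 243.4.
∂Q_x/∂M = +0.012, so E_I = 0.012·(16000/243.4) ≈ 0.79.
E_I ∈ (0,1): normal good (necessity).

0.79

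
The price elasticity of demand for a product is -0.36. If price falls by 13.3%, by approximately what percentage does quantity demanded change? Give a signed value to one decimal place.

%ΔQ ≈ E × %ΔP = (-0.36) × (-13.3%) ≈ 4.8%.

4.8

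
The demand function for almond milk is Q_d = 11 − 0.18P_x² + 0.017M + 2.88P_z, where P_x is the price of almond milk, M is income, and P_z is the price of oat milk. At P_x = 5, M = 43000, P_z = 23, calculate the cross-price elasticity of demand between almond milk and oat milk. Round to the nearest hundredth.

0.08

At the given point, Q_d = 11 − 0.18(5)² + 0.017(43000) + 2.88(23) = 11 − 4.5 + 731 + 66.24 = 803.74.
∂Q_d/∂P_z = +2.88, so E_xy = 2.88·(23/803.74) ≈ 0.08.
E_xy > 0: the goods are substitutes.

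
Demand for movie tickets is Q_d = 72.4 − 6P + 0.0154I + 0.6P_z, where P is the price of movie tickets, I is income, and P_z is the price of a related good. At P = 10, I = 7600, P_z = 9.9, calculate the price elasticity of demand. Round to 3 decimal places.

-0.443

Substituting, Q_d = 72.4 − 6(10) + 0.0154(7600) + 0.6(9.9) = 72.4 − 60 + 117.04 + 5.94 = 135.38.
∂Q_d/∂P = −6, so E_p = (−6)·(10/135.38) ≈ -0.443.
|E_p| < 1: demand is inelastic.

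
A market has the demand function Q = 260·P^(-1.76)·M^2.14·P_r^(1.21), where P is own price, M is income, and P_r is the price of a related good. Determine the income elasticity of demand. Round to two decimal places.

2.14

For a Cobb–Douglas (constant-elasticity) form Q = A·M^α·…, the elasticity with respect to M equals the exponent α at every point.
Here the exponent on M is 2.14, so the income elasticity of demand is 2.14.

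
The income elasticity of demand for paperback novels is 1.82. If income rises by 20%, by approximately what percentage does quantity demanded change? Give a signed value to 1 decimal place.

%ΔQ ≈ E × %ΔI = (1.82) × (20%) = 36.4%.

36.4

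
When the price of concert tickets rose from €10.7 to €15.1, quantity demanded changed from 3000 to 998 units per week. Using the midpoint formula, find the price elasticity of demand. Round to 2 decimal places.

-2.94

%ΔQ = (998 − 3000)/[(3000 + 998)/2] = -2002/1999 ≈ -1.0015.
%Δp = (15.1 − 10.7)/[(10.7 + 15.1)/2] = 4.4/12.9 ≈ 0.3411.
Arc elasticity E = %ΔQ/%Δp ≈ -1.0015/0.3411 ≈ -2.94.
|E| > 1: demand is elastic over this range.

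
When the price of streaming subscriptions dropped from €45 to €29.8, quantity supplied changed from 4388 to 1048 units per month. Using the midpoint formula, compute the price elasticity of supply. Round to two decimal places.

%ΔQ = (1048 − 4388)/[(4388 + 1048)/2] = -3340/2718 ≈ -1.2288.
%Δp = (29.8 − 45)/[(45 + 29.8)/2] = -15.2/37.4 ≈ -0.4064.
Arc elasticity E = %ΔQ/%Δp ≈ -1.2288/-0.4064 ≈ 3.02.
|E| > 1: supply is elastic over this range.

3.02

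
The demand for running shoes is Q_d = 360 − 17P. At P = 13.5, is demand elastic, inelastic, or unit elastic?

elastic

At P = 13.5, Q_d = 130.5.
dQ_d/dP = −17.
Point elasticity E = (dQ_d/dP)·(P/Q_d) = -17 × 13.5/130.5 ≈ -1.759.
|E| ≈ 1.759 > 1, so demand is elastic.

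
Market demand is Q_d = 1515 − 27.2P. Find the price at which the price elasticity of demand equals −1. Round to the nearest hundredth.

27.85

For linear demand Q_d = a − bP, E = −bP/(a − bP). |E| = 1 ⇒ bP = a − bP ⇒ P = a/(2b).
P = 1515/(2·27.2) ≈ 27.85.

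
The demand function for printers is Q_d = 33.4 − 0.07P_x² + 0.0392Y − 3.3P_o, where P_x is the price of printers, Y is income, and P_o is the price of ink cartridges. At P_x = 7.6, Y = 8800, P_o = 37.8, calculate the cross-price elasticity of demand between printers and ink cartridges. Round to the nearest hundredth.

-0.50

First evaluate Q_d: 33.4 − 0.07(7.6)² + 0.0392(8800) − 3.3(37.8) = 33.4 − 4.0432 + 344.96 − 124.74 = 249.5768.
∂Q_d/∂P_o = −3.3, so E_xy = -3.3·(37.8/249.5768) ≈ -0.50.
E_xy < 0: the goods are complements.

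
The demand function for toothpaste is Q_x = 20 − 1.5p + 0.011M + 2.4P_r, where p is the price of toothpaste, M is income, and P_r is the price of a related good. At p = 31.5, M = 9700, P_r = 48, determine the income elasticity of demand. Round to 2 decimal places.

0.55

Substituting, Q_x = 20 − 1.5(31.5) + 0.011(9700) + 2.4(48) = 20 − 47.25 + 106.7 + 115.2 = 194.65.
∂Q_x/∂M = +0.011, so E_I = 0.011·(9700/194.65) ≈ 0.55.
E_I ∈ (0,1): normal good (necessity).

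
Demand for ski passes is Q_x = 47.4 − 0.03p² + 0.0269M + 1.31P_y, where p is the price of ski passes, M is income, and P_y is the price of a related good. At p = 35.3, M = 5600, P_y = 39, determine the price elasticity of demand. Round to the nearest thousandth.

-0.353

Q_x = 47.4 − 0.03(35.3)² + 0.0269(5600) + 1.31(39) = 47.4 − 37.3827 + 150.64 + 51.09 = 211.7473.
∂Q_x/∂p = −2·0.03·p = -2.118, so E_p = -2.118·(35.3/211.7473) ≈ -0.353.
|E_p| < 1: demand is inelastic.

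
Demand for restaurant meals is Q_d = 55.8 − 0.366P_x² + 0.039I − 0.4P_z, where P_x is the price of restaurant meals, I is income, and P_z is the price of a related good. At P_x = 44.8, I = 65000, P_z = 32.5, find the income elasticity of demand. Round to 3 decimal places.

1.375

At the given point, Q_d = 55.8 − 0.366(44.8)² + 0.039(65000) − 0.4(32.5) = 55.8 − 734.5766 + 2535 − 13 = 1843.2234.
∂Q_d/∂I = +0.039, so E_I = 0.039·(65000/1843.2234) ≈ 1.375.
E_I > 1: normal good (luxury).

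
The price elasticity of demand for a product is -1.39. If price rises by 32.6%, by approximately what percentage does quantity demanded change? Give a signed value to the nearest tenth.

%ΔQ ≈ E × %ΔP = (-1.39) × (32.6%) ≈ -45.3%.

-45.3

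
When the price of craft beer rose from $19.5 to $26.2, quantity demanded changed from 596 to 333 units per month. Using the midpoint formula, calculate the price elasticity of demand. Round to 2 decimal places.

%ΔQ = (333 − 596)/[(596 + 333)/2] = -263/464.5 ≈ -0.5662.
%Δp = (26.2 − 19.5)/[(19.5 + 26.2)/2] = 6.7/22.85 ≈ 0.2932.
Arc elasticity E = %ΔQ/%Δp ≈ -0.5662/0.2932 ≈ -1.93.
|E| > 1: demand is elastic over this range.

-1.93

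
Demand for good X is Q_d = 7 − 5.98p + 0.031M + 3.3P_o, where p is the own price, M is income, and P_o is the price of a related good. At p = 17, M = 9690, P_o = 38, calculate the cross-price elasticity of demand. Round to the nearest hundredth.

Substituting, Q_d = 7 − 5.98(17) + 0.031(9690) + 3.3(38) = 7 − 101.66 + 300.39 + 125.4 = 331.13.
∂Q_d/∂P_o = +3.3, so E_xy = 3.3·(38/331.13) ≈ 0.38.
E_xy > 0: the goods are substitutes.

0.38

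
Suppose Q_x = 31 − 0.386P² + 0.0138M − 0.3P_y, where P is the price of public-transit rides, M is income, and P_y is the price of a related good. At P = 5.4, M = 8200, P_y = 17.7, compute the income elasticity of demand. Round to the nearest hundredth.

0.89

Q_x = 31 − 0.386(5.4)² + 0.0138(8200) − 0.3(17.7) = 31 − 11.2558 + 113.16 − 5.31 = 127.5942.
∂Q_x/∂M = +0.0138, so E_I = 0.0138·(8200/127.5942) ≈ 0.89.
E_I ∈ (0,1): normal good (necessity).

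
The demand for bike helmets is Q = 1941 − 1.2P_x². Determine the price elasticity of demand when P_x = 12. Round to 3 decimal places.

At P_x = 12, Q = 1768.2.
dQ/dP_x = −2·1.2·P_x = −28.8.
Point elasticity E = (dQ/dP_x)·(P_x/Q) = -28.8 × 12/1768.2 ≈ -0.195.
|E| < 1, so demand is inelastic at this price.

-0.195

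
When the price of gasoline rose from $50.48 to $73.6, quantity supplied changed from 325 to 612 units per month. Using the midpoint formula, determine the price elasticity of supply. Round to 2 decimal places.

%ΔQ = (612 − 325)/[(325 + 612)/2] = 287/468.5 ≈ 0.6126.
%Δp = (73.6 − 50.48)/[(50.48 + 73.6)/2] = 23.12/62.04 ≈ 0.3727.
Arc elasticity E = %ΔQ/%Δp ≈ 0.6126/0.3727 ≈ 1.64.
|E| > 1: supply is elastic over this range.

1.64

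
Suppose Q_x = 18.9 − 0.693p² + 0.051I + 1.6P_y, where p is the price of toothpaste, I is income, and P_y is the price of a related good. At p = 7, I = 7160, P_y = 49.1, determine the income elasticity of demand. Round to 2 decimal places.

0.85

Q_x = 18.9 − 0.693(7)² + 0.051(7160) + 1.6(49.1) = 18.9 − 33.957 + 365.16 + 78.56 = 428.663.
∂Q_x/∂I = +0.051, so E_I = 0.051·(7160/428.663) ≈ 0.85.
E_I ∈ (0,1): normal good (necessity).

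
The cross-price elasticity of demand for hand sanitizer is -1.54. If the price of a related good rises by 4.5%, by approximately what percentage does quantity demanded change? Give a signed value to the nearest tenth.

-6.9

%ΔQ ≈ E × %ΔP_y = (-1.54) × (4.5%) ≈ -6.9%.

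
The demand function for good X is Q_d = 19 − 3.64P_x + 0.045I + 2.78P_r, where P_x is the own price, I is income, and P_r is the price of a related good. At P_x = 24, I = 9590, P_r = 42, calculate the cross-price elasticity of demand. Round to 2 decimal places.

First evaluate Q_d: 19 − 3.64(24) + 0.045(9590) + 2.78(42) = 19 − 87.36 + 431.55 + 116.76 = 479.95.
∂Q_d/∂P_r = +2.78, so E_xy = 2.78·(42/479.95) ≈ 0.24.
E_xy > 0: the goods are substitutes.

0.24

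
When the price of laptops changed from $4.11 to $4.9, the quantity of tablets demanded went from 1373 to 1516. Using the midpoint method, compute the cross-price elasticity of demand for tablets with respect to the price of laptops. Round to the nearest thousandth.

0.565

%ΔQ_x = (1516 − 1373)/[(1373+1516)/2] = 143/1444.5 ≈ 0.0990.
%ΔP_y = (4.9 − 4.11)/[(4.11+4.9)/2] ≈ 0.1754.
E_xy = 0.0990/0.1754 ≈ 0.565.
E_xy > 0, so tablets and laptops are substitutes.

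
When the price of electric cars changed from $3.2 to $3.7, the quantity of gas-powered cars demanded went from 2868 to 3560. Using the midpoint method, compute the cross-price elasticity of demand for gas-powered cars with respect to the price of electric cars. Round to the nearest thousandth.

1.486

%ΔQ_x = (3560 − 2868)/[(2868+3560)/2] = 692/3214 ≈ 0.2153.
%ΔP_y = (3.7 − 3.2)/[(3.2+3.7)/2] ≈ 0.1449.
E_xy = 0.2153/0.1449 ≈ 1.486.
E_xy > 0, so gas-powered cars and electric cars are substitutes.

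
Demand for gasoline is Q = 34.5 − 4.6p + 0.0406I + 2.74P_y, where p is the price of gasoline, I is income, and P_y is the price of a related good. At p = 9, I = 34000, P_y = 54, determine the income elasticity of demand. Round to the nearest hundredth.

0.91

At the given point, Q = 34.5 − 4.6(9) + 0.0406(34000) + 2.74(54) = 34.5 − 41.4 + 1380.4 + 147.96 = 1521.46.
∂Q/∂I = +0.0406, so E_I = 0.0406·(34000/1521.46) ≈ 0.91.
E_I ∈ (0,1): normal good (necessity).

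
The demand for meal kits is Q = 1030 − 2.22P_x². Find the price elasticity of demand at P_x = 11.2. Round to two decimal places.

At P_x = 11.2, Q = 751.5232.
dQ/dP_x = −2·2.22·P_x = −49.728.
Point elasticity E = (dQ/dP_x)·(P_x/Q) = -49.728 × 11.2/751.5232 ≈ -0.74.
|E| < 1, so demand is inelastic at this price.

-0.74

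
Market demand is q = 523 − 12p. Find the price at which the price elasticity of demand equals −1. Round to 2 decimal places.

For linear demand q = a − bp, E = −bp/(a − bp). |E| = 1 ⇒ bp = a − bp ⇒ p = a/(2b).
p = 523/(2·12) ≈ 21.79.

21.79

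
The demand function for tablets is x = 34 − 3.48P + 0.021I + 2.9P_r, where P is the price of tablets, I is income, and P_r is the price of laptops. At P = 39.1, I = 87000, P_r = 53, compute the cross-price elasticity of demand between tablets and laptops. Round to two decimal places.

0.08

Evaluating quantity at (P, I, P_r) gives x = 34 − 3.48(39.1) + 0.021(87000) + 2.9(53) = 34 − 136.068 + 1827 + 153.7 = 1878.632.
∂x/∂P_r = +2.9, so E_xy = 2.9·(53/1878.632) ≈ 0.08.
E_xy > 0: the goods are substitutes.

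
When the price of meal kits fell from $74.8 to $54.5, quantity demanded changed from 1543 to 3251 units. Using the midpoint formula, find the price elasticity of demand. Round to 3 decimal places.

%ΔQ = (3251 − 1543)/[(1543 + 3251)/2] = 1708/2397 ≈ 0.7126.
%Δp = (54.5 − 74.8)/[(74.8 + 54.5)/2] = -20.3/64.65 ≈ -0.3140.
Arc elasticity E = %ΔQ/%Δp ≈ 0.7126/-0.3140 ≈ -2.269.
|E| > 1: demand is elastic over this range.

-2.269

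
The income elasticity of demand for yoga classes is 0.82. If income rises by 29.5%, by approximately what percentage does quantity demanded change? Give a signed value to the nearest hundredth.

24.19

%ΔQ ≈ E × %ΔI = (0.82) × (29.5%) = 24.19%.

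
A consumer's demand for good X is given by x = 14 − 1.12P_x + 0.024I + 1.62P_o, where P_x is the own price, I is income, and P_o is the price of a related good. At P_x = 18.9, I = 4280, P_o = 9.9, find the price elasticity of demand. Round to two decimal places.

-0.19

First evaluate x: 14 − 1.12(18.9) + 0.024(4280) + 1.62(9.9) = 14 − 21.168 + 102.72 + 16.038 = 111.59.
∂x/∂P_x = −1.12, so E_p = (−1.12)·(18.9/111.59) ≈ -0.19.
|E_p| < 1: demand is inelastic.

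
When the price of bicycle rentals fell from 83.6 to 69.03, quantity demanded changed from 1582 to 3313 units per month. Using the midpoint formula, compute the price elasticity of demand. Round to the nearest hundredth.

-3.70

%ΔQ = (3313 − 1582)/[(1582 + 3313)/2] = 1731/2447.5 ≈ 0.7073.
%Δp = (69.03 − 83.6)/[(83.6 + 69.03)/2] = -14.57/76.315 ≈ -0.1909.
Arc elasticity E = %ΔQ/%Δp ≈ 0.7073/-0.1909 ≈ -3.70.
|E| > 1: demand is elastic over this range.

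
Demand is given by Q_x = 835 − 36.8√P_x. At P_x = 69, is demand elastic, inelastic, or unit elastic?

At P_x = 69, Q_x = 529.3162.
dQ_x/dP_x = −36.8/(2√P_x) = −36.8/(2·8.3066).
Point elasticity E = (dQ_x/dP_x)·(P_x/Q_x) = -2.2151 × 69/529.3162 ≈ -0.289.
|E| ≈ 0.289 < 1, so demand is inelastic.

inelastic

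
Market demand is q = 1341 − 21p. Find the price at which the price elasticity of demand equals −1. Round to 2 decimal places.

For linear demand q = a − bp, E = −bp/(a − bp). |E| = 1 ⇒ bp = a − bp ⇒ p = a/(2b).
p = 1341/(2·21) ≈ 31.93.

31.93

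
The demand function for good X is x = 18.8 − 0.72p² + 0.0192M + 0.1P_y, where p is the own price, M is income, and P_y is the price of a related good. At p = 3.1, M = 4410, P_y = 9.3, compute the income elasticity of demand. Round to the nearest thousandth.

Evaluating quantity at (p, M, P_y) gives x = 18.8 − 0.72(3.1)² + 0.0192(4410) + 0.1(9.3) = 18.8 − 6.9192 + 84.672 + 0.93 = 97.4828.
∂x/∂M = +0.0192, so E_I = 0.0192·(4410/97.4828) ≈ 0.869.
E_I ∈ (0,1): normal good (necessity).

0.869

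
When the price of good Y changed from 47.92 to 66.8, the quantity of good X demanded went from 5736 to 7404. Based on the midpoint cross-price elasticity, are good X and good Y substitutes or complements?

%ΔQ_x = (7404 − 5736)/[(5736+7404)/2] = 1668/6570 ≈ 0.2539.
%ΔP_y = (66.8 − 47.92)/[(47.92+66.8)/2] ≈ 0.3291.
E_xy = 0.2539/0.3291 ≈ 0.771.
E_xy > 0, so the goods are substitutes.

substitutes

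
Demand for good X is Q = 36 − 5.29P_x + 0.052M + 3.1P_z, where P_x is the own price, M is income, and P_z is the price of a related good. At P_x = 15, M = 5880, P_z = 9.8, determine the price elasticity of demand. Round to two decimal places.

Substituting, Q = 36 − 5.29(15) + 0.052(5880) + 3.1(9.8) = 36 − 79.35 + 305.76 + 30.38 = 292.79.
∂Q/∂P_x = −5.29, so E_p = (−5.29)·(15/292.79) ≈ -0.27.
|E_p| < 1: demand is inelastic.

-0.27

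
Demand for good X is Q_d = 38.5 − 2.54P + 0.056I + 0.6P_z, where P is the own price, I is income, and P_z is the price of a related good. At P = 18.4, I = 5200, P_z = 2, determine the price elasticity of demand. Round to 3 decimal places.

-0.164

Q_d = 38.5 − 2.54(18.4) + 0.056(5200) + 0.6(2) = 38.5 − 46.736 + 291.2 + 1.2 = 284.164.
∂Q_d/∂P = −2.54, so E_p = (−2.54)·(18.4/284.164) ≈ -0.164.
|E_p| < 1: demand is inelastic.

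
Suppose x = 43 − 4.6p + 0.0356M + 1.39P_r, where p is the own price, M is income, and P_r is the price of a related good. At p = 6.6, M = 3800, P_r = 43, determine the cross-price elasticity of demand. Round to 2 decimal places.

x = 43 − 4.6(6.6) + 0.0356(3800) + 1.39(43) = 43 − 30.36 + 135.28 + 59.77 = 207.69.
∂x/∂P_r = +1.39, so E_xy = 1.39·(43/207.69) ≈ 0.29.
E_xy > 0: the goods are substitutes.

0.29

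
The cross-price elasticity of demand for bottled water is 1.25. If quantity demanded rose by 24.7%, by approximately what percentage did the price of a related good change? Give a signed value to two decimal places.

19.76

%ΔQ ≈ E × %ΔP_y ⇒ %ΔP_y = %ΔQ / E = (24.7%)/(1.25) = 19.76%.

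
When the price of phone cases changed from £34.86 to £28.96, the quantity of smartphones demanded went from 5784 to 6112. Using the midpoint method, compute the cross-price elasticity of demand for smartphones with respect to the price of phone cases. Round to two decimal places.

%ΔQ_x = (6112 − 5784)/[(5784+6112)/2] = 328/5948 ≈ 0.0551.
%ΔP_y = (28.96 − 34.86)/[(34.86+28.96)/2] ≈ -0.1849.
E_xy = 0.0551/-0.1849 ≈ -0.30.
E_xy < 0, so smartphones and phone cases are complements.

-0.30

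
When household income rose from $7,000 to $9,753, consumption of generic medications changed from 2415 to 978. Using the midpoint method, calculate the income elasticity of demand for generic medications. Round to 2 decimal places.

-2.58

%ΔQ = (978 − 2415)/[(2415+978)/2] = -1437/1696.5 ≈ -0.8470.
%ΔI = (9,753 − 7,000)/[(7,000+9,753)/2] = 2753/8376.5 ≈ 0.3287.
E_I = %ΔQ/%ΔI ≈ -2.58.
E_I < 0: inferior good.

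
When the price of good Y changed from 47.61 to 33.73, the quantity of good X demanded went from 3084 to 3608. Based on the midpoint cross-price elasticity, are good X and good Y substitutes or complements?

complements

%ΔQ_x = (3608 − 3084)/[(3084+3608)/2] = 524/3346 ≈ 0.1566.
%ΔP_y = (33.73 − 47.61)/[(47.61+33.73)/2] ≈ -0.3413.
E_xy = 0.1566/-0.3413 ≈ -0.459.
E_xy < 0, so the goods are complements.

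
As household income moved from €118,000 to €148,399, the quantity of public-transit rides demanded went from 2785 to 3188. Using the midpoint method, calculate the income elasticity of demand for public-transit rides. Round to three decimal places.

%ΔQ = (3188 − 2785)/[(2785+3188)/2] = 403/2986.5 ≈ 0.1349.
%ΔY = (148,399 − 118,000)/[(118,000+148,399)/2] = 30399/133199.5 ≈ 0.2282.
E_I = %ΔQ/%ΔY ≈ 0.591.
E_I ∈ (0,1): normal good (necessity).

0.591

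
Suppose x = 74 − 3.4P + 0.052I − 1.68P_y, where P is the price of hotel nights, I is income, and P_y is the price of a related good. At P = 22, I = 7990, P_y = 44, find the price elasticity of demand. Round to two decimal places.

At the given point, x = 74 − 3.4(22) + 0.052(7990) − 1.68(44) = 74 − 74.8 + 415.48 − 73.92 = 340.76.
∂x/∂P = −3.4, so E_p = (−3.4)·(22/340.76) ≈ -0.22.
|E_p| < 1: demand is inelastic.

-0.22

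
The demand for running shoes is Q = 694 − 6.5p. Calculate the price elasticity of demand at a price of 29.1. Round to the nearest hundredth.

At p = 29.1, Q = 504.85.
dQ/dp = −6.5.
Point elasticity E = (dQ/dp)·(p/Q) = -6.5 × 29.1/504.85 ≈ -0.37.
|E| < 1, so demand is inelastic at this price.

-0.37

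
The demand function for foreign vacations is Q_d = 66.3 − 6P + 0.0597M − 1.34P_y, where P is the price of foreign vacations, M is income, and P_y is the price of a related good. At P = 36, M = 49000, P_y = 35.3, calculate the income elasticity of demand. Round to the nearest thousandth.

Substituting, Q_d = 66.3 − 6(36) + 0.0597(49000) − 1.34(35.3) = 66.3 − 216 + 2925.3 − 47.302 = 2728.298.
∂Q_d/∂M = +0.0597, so E_I = 0.0597·(49000/2728.298) ≈ 1.072.
E_I > 1: normal good (luxury).

1.072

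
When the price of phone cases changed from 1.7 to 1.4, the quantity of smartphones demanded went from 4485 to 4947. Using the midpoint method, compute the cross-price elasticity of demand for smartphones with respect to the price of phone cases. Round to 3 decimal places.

-0.506

%ΔQ_x = (4947 − 4485)/[(4485+4947)/2] = 462/4716 ≈ 0.0980.
%ΔP_y = (1.4 − 1.7)/[(1.7+1.4)/2] ≈ -0.1935.
E_xy = 0.0980/-0.1935 ≈ -0.506.
E_xy < 0, so smartphones and phone cases are complements.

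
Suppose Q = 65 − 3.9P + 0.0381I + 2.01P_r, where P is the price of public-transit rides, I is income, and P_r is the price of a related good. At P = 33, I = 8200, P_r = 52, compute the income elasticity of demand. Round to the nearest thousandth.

0.884

At the given point, Q = 65 − 3.9(33) + 0.0381(8200) + 2.01(52) = 65 − 128.7 + 312.42 + 104.52 = 353.24.
∂Q/∂I = +0.0381, so E_I = 0.0381·(8200/353.24) ≈ 0.884.
E_I ∈ (0,1): normal good (necessity).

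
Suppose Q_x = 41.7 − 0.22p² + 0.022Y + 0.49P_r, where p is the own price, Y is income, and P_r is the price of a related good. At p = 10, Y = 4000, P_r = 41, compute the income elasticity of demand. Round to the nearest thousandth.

Q_x = 41.7 − 0.22(10)² + 0.022(4000) + 0.49(41) = 41.7 − 22 + 88 + 20.09 = 127.79.
∂Q_x/∂Y = +0.022, so E_I = 0.022·(4000/127.79) ≈ 0.689.
E_I ∈ (0,1): normal good (necessity).

0.689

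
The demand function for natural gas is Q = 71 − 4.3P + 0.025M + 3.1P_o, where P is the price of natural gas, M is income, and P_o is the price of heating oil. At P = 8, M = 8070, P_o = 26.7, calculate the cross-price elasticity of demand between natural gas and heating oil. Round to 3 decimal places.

0.258

At the given point, Q = 71 − 4.3(8) + 0.025(8070) + 3.1(26.7) = 71 − 34.4 + 201.75 + 82.77 = 321.12.
∂Q/∂P_o = +3.1, so E_xy = 3.1·(26.7/321.12) ≈ 0.258.
E_xy > 0: the goods are substitutes.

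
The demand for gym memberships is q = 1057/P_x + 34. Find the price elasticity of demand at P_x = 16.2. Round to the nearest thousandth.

-0.657

At P_x = 16.2, q = 99.2469.
dq/dP_x = −1057/P_x² = −4.0276.
Point elasticity E = (dq/dP_x)·(P_x/q) = -4.0276 × 16.2/99.2469 ≈ -0.657.
|E| < 1, so demand is inelastic at this price.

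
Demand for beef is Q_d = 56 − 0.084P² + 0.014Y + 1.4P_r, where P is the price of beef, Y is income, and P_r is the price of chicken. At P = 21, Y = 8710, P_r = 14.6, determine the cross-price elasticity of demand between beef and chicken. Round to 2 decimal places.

0.13

First evaluate Q_d: 56 − 0.084(21)² + 0.014(8710) + 1.4(14.6) = 56 − 37.044 + 121.94 + 20.44 = 161.336.
∂Q_d/∂P_r = +1.4, so E_xy = 1.4·(14.6/161.336) ≈ 0.13.
E_xy > 0: the goods are substitutes.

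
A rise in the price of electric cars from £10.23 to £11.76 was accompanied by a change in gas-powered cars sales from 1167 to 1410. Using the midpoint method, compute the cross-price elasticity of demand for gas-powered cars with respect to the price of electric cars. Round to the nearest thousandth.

1.355

%ΔQ_x = (1410 − 1167)/[(1167+1410)/2] = 243/1288.5 ≈ 0.1886.
%ΔP_y = (11.76 − 10.23)/[(10.23+11.76)/2] ≈ 0.1392.
E_xy = 0.1886/0.1392 ≈ 1.355.
E_xy > 0, so gas-powered cars and electric cars are substitutes.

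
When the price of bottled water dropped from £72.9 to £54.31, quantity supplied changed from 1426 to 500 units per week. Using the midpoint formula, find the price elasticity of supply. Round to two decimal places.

%ΔQ = (500 − 1426)/[(1426 + 500)/2] = -926/963 ≈ -0.9616.
%Δp = (54.31 − 72.9)/[(72.9 + 54.31)/2] = -18.59/63.605 ≈ -0.2923.
Arc elasticity E = %ΔQ/%Δp ≈ -0.9616/-0.2923 ≈ 3.29.
|E| > 1: supply is elastic over this range.

3.29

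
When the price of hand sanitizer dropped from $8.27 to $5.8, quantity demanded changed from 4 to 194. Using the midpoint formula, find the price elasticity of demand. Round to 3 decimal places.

%ΔQ = (194 − 4)/[(4 + 194)/2] = 190/99 ≈ 1.9192.
%ΔP = (5.8 − 8.27)/[(8.27 + 5.8)/2] = -2.47/7.035 ≈ -0.3511.
Arc elasticity E = %ΔQ/%ΔP ≈ 1.9192/-0.3511 ≈ -5.466.
|E| > 1: demand is elastic over this range.

-5.466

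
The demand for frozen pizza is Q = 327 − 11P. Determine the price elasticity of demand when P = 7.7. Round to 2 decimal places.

At P = 7.7, Q = 242.3.
dQ/dP = −11.
Point elasticity E = (dQ/dP)·(P/Q) = -11 × 7.7/242.3 ≈ -0.35.
|E| < 1, so demand is inelastic at this price.

-0.35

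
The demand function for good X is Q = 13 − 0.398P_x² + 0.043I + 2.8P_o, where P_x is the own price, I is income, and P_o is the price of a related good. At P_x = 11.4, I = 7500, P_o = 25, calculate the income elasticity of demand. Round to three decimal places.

0.912

Evaluating quantity at (P_x, I, P_o) gives Q = 13 − 0.398(11.4)² + 0.043(7500) + 2.8(25) = 13 − 51.7241 + 322.5 + 70 = 353.7759.
∂Q/∂I = +0.043, so E_I = 0.043·(7500/353.7759) ≈ 0.912.
E_I ∈ (0,1): normal good (necessity).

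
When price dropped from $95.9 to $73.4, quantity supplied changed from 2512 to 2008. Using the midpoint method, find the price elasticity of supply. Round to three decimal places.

0.839

%ΔQ = (2008 − 2512)/[(2512 + 2008)/2] = -504/2260 ≈ -0.2230.
%ΔP = (73.4 − 95.9)/[(95.9 + 73.4)/2] = -22.5/84.65 ≈ -0.2658.
Arc elasticity E = %ΔQ/%ΔP ≈ -0.2230/-0.2658 ≈ 0.839.
|E| < 1: supply is inelastic over this range.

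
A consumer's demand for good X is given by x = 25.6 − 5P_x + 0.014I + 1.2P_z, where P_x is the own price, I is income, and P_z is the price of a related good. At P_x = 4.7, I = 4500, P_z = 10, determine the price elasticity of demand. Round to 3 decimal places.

-0.305

Substituting, x = 25.6 − 5(4.7) + 0.014(4500) + 1.2(10) = 25.6 − 23.5 + 63 + 12 = 77.1.
∂x/∂P_x = −5, so E_p = (−5)·(4.7/77.1) ≈ -0.305.
|E_p| < 1: demand is inelastic.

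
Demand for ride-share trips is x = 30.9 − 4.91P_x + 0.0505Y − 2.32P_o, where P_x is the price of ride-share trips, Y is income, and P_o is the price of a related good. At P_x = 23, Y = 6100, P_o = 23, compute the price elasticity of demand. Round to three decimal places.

x = 30.9 − 4.91(23) + 0.0505(6100) − 2.32(23) = 30.9 − 112.93 + 308.05 − 53.36 = 172.66.
∂x/∂P_x = −4.91, so E_p = (−4.91)·(23/172.66) ≈ -0.654.
|E_p| < 1: demand is inelastic.

-0.654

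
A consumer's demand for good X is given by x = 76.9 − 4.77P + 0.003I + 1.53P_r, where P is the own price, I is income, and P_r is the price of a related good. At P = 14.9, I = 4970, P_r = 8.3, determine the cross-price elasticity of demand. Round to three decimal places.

First evaluate x: 76.9 − 4.77(14.9) + 0.003(4970) + 1.53(8.3) = 76.9 − 71.073 + 14.91 + 12.699 = 33.436.
∂x/∂P_r = +1.53, so E_xy = 1.53·(8.3/33.436) ≈ 0.380.
E_xy > 0: the goods are substitutes.

0.380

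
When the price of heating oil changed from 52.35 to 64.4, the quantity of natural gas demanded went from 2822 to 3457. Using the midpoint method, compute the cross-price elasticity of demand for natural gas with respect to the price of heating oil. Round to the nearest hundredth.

%ΔQ_x = (3457 − 2822)/[(2822+3457)/2] = 635/3139.5 ≈ 0.2023.
%ΔP_y = (64.4 − 52.35)/[(52.35+64.4)/2] ≈ 0.2064.
E_xy = 0.2023/0.2064 ≈ 0.98.
E_xy > 0, so natural gas and heating oil are substitutes.

0.98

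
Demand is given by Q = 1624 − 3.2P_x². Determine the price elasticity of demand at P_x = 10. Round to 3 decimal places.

At P_x = 10, Q = 1304.
dQ/dP_x = −2·3.2·P_x = −64.
Point elasticity E = (dQ/dP_x)·(P_x/Q) = -64 × 10/1304 ≈ -0.491.
|E| < 1, so demand is inelastic at this price.

-0.491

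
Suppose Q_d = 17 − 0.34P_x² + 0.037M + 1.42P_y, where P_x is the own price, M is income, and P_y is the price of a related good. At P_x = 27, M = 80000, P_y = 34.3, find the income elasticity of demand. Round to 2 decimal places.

1.07

Evaluating quantity at (P_x, M, P_y) gives Q_d = 17 − 0.34(27)² + 0.037(80000) + 1.42(34.3) = 17 − 247.86 + 2960 + 48.706 = 2777.846.
∂Q_d/∂M = +0.037, so E_I = 0.037·(80000/2777.846) ≈ 1.07.
E_I > 1: normal good (luxury).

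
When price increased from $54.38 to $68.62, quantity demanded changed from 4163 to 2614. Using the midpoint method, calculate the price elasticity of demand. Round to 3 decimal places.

-1.974

%ΔQ = (2614 − 4163)/[(4163 + 2614)/2] = -1549/3388.5 ≈ -0.4571.
%Δp = (68.62 − 54.38)/[(54.38 + 68.62)/2] = 14.24/61.5 ≈ 0.2315.
Arc elasticity E = %ΔQ/%Δp ≈ -0.4571/0.2315 ≈ -1.974.
|E| > 1: demand is elastic over this range.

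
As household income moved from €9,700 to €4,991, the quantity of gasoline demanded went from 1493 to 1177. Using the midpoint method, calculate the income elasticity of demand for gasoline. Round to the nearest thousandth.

%ΔQ = (1177 − 1493)/[(1493+1177)/2] = -316/1335 ≈ -0.2367.
%ΔM = (4,991 − 9,700)/[(9,700+4,991)/2] = -4709/7345.5 ≈ -0.6411.
E_I = %ΔQ/%ΔM ≈ 0.369.
E_I ∈ (0,1): normal good (necessity).

0.369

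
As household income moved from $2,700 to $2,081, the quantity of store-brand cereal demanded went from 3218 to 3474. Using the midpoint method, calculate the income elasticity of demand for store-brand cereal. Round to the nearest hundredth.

-0.30

%ΔQ = (3474 − 3218)/[(3218+3474)/2] = 256/3346 ≈ 0.0765.
%ΔM = (2,081 − 2,700)/[(2,700+2,081)/2] = -619/2390.5 ≈ -0.2589.
E_I = %ΔQ/%ΔM ≈ -0.30.
E_I < 0: inferior good.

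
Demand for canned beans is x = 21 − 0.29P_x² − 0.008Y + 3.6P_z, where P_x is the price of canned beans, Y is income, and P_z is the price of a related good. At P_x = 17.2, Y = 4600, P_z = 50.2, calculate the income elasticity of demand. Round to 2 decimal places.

At the given point, x = 21 − 0.29(17.2)² − 0.008(4600) + 3.6(50.2) = 21 − 85.7936 − 36.8 + 180.72 = 79.1264.
∂x/∂Y = −0.008, so E_I = -0.008·(4600/79.1264) ≈ -0.47.
E_I < 0: inferior good.

-0.47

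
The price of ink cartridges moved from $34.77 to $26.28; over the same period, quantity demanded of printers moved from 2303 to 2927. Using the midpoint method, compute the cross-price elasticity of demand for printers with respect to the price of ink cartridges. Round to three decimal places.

%ΔQ_x = (2927 − 2303)/[(2303+2927)/2] = 624/2615 ≈ 0.2386.
%ΔP_y = (26.28 − 34.77)/[(34.77+26.28)/2] ≈ -0.2781.
E_xy = 0.2386/-0.2781 ≈ -0.858.
E_xy < 0, so printers and ink cartridges are complements.

-0.858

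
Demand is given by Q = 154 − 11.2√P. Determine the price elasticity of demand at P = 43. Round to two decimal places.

-0.46

At P = 43, Q = 80.5567.
dQ/dP = −11.2/(2√P) = −11.2/(2·6.5574).
Point elasticity E = (dQ/dP)·(P/Q) = -0.854 × 43/80.5567 ≈ -0.46.
|E| < 1, so demand is inelastic at this price.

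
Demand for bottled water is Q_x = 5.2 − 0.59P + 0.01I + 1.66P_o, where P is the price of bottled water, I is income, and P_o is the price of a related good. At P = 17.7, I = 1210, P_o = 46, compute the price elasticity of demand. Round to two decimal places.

-0.13

At the given point, Q_x = 5.2 − 0.59(17.7) + 0.01(1210) + 1.66(46) = 5.2 − 10.443 + 12.1 + 76.36 = 83.217.
∂Q_x/∂P = −0.59, so E_p = (−0.59)·(17.7/83.217) ≈ -0.13.
|E_p| < 1: demand is inelastic.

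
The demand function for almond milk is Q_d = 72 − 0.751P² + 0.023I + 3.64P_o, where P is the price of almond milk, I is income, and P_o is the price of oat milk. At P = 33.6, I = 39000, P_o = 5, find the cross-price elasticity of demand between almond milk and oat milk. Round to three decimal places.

At the given point, Q_d = 72 − 0.751(33.6)² + 0.023(39000) + 3.64(5) = 72 − 847.849 + 897 + 18.2 = 139.351.
∂Q_d/∂P_o = +3.64, so E_xy = 3.64·(5/139.351) ≈ 0.131.
E_xy > 0: the goods are substitutes.

0.131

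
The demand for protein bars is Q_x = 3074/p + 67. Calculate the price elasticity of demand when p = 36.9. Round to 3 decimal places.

-0.554

At p = 36.9, Q_x = 150.3062.
dQ_x/dp = −3074/p² = −2.2576.
Point elasticity E = (dQ_x/dp)·(p/Q_x) = -2.2576 × 36.9/150.3062 ≈ -0.554.
|E| < 1, so demand is inelastic at this price.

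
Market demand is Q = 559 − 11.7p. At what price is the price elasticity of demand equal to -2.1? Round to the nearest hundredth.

32.37

Set −bp/(a − bp) = −2.1 ⇒ bp = 2.1(a − bp) ⇒ bp(1+2.1) = 2.1·a.
p = 2.1·559/(11.7·3.1) ≈ 32.37.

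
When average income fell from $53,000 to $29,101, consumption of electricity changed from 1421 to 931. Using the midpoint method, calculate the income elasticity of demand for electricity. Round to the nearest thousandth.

%ΔQ = (931 − 1421)/[(1421+931)/2] = -490/1176 ≈ -0.4167.
%ΔI = (29,101 − 53,000)/[(53,000+29,101)/2] = -23899/41050.5 ≈ -0.5822.
E_I = %ΔQ/%ΔI ≈ 0.716.
E_I ∈ (0,1): normal good (necessity).

0.716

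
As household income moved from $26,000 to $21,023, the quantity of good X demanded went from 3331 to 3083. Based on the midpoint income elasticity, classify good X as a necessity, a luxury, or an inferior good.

necessity

%ΔQ = (3083 − 3331)/[(3331+3083)/2] = -248/3207 ≈ -0.0773.
%ΔY = (21,023 − 26,000)/[(26,000+21,023)/2] = -4977/23511.5 ≈ -0.2117.
E_I = %ΔQ/%ΔY ≈ 0.365.
E_I ∈ (0,1): normal good (necessity).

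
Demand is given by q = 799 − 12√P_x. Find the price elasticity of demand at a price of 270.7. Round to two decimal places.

-0.16

At P_x = 270.7, q = 601.5644.
dq/dP_x = −12/(2√P_x) = −12/(2·16.453).
Point elasticity E = (dq/dP_x)·(P_x/q) = -0.3647 × 270.7/601.5644 ≈ -0.16.
|E| < 1, so demand is inelastic at this price.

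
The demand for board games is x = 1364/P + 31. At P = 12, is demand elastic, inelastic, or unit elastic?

At P = 12, x = 144.6667.
dx/dP = −1364/P² = −9.4722.
Point elasticity E = (dx/dP)·(P/x) = -9.4722 × 12/144.6667 ≈ -0.786.
|E| ≈ 0.786 < 1, so demand is inelastic.

inelastic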